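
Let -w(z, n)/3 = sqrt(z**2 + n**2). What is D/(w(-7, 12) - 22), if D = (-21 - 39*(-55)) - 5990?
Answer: -85052/1253 + 11598*sqrt(193)/1253 ≈ 60.712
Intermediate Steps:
D = -3866 (D = (-21 + 2145) - 5990 = 2124 - 5990 = -3866)
w(z, n) = -3*sqrt(n**2 + z**2) (w(z, n) = -3*sqrt(z**2 + n**2) = -3*sqrt(n**2 + z**2))
D/(w(-7, 12) - 22) = -3866/(-3*sqrt(12**2 + (-7)**2) - 22) = -3866/(-3*sqrt(144 + 49) - 22) = -3866/(-3*sqrt(193) - 22) = -3866/(-22 - 3*sqrt(193))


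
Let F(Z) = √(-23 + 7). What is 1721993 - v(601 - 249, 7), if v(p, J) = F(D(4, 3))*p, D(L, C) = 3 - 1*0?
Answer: 1721993 - 1408*I ≈ 1.722e+6 - 1408.0*I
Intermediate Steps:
D(L, C) = 3 (D(L, C) = 3 + 0 = 3)
F(Z) = 4*I (F(Z) = √(-16) = 4*I)
v(p, J) = 4*I*p (v(p, J) = (4*I)*p = 4*I*p)
1721993 - v(601 - 249, 7) = 1721993 - 4*I*(601 - 249) = 1721993 - 4*I*352 = 1721993 - 1408*I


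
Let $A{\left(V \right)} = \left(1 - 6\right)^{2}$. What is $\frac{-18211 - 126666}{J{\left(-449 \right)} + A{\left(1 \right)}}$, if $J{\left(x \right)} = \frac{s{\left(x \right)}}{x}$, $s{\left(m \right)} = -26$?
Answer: $- \frac{65049773}{11251} \approx -5781.7$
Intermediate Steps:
$A{\left(V \right)} = 25$ ($A{\left(V \right)} = \left(-5\right)^{2} = 25$)
$J{\left(x \right)} = - \frac{26}{x}$
$\frac{-18211 - 126666}{J{\left(-449 \right)} + A{\left(1 \right)}} = \frac{-18211 - 126666}{- \frac{26}{-449} + 25} = - \frac{144877}{\left(-26\right) \left(- \frac{1}{449}\right) + 25} = - \frac{144877}{\frac{26}{449} + 25} = - \frac{144877}{\frac{11251}{449}} = \left(-144877\right) \frac{449}{11251} = - \frac{65049773}{11251}$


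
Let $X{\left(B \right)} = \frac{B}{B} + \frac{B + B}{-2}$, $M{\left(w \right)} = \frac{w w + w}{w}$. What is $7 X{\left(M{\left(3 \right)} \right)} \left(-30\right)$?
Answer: $630$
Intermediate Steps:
$M{\left(w \right)} = \frac{w + w^{2}}{w}$ ($M{\left(w \right)} = \frac{w^{2} + w}{w} = \frac{w + w^{2}}{w}$)
$X{\left(B \right)} = 1 - B$ ($X{\left(B \right)} = 1 + 2 B \left(- \frac{1}{2}\right) = 1 - B$)
$7 X{\left(M{\left(3 \right)} \right)} \left(-30\right) = 7 \left(1 - \left(1 + 3\right)\right) \left(-30\right) = 7 \left(1 - 4\right) \left(-30\right) = 7 \left(-3\right) \left(-30\right) = \left(-21\right) \left(-30\right) = 630$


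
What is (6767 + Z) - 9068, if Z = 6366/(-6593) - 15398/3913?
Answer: -59488568281/25798409 ≈ -2305.9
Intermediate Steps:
Z = -126429172/25798409 (Z = 6366*(-1/6593) - 15398*1/3913 = -6366/6593 - 15398/3913 = -126429172/25798409 ≈ -4.9007)
(6767 + Z) - 9068 = (6767 - 126429172/25798409) - 9068 = 174451404531/25798409 - 9068 = -59488568281/25798409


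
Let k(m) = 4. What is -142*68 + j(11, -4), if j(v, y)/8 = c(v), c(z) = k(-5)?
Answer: -9624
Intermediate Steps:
c(z) = 4
j(v, y) = 32 (j(v, y) = 8*4 = 32)
-142*68 + j(11, -4) = -142*68 + 32 = -9656 + 32 = -9624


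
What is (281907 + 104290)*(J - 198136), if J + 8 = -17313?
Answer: -83208847029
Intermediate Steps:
J = -17321 (J = -8 - 17313 = -17321)
(281907 + 104290)*(J - 198136) = (281907 + 104290)*(-17321 - 198136) = 386197*(-215457) = -83208847029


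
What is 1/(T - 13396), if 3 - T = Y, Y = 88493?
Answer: -1/101886 ≈ -9.8149e-6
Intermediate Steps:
T = -88490 (T = 3 - 1*88493 = 3 - 88493 = -88490)
1/(T - 13396) = 1/(-88490 - 13396) = 1/(-101886) = -1/101886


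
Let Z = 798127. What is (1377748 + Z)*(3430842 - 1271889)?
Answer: 4697611858875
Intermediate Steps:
(1377748 + Z)*(3430842 - 1271889) = (1377748 + 798127)*(3430842 - 1271889) = 2175875*2158953 = 4697611858875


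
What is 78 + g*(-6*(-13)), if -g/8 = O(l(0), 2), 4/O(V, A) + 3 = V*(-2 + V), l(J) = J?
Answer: 910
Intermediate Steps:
O(V, A) = 4/(-3 + V*(-2 + V))
g = 32/3 (g = -32/(-3 + 0² - 2*0) = -32/(-3 + 0 + 0) = -32/(-3) = -32*(-1)/3 = -8*(-4/3) = 32/3 ≈ 10.667)
78 + g*(-6*(-13)) = 78 + 32*(-6*(-13))/3 = 78 + (32/3)*78 = 78 + 832 = 910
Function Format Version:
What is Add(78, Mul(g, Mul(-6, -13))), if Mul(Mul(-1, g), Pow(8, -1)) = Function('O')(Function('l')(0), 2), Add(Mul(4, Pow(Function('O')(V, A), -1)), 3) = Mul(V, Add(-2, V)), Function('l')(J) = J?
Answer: 910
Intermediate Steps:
Function('O')(V, A) = Mul(4, Pow(Add(-3, Mul(V, Add(-2, V))), -1))
g = Rational(32, 3) (g = Mul(-8, Mul(4, Pow(Add(-3, Pow(0, 2), Mul(-2, 0)), -1))) = Mul(-8, Mul(4, Pow(Add(-3, 0, 0), -1))) = Mul(-8, Mul(4, Pow(-3, -1))) = Mul(-8, Mul(4, Rational(-1, 3))) = Mul(-8, Rational(-4, 3)) = Rational(32, 3) ≈ 10.667)
Add(78, Mul(g, Mul(-6, -13))) = Add(78, Mul(Rational(32, 3), Mul(-6, -13))) = Add(78, Mul(Rational(32, 3), 78)) = Add(78, 832) = 910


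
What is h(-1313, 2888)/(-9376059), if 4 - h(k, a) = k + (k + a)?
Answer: 86/3125353 ≈ 2.7517e-5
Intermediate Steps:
h(k, a) = 4 - a - 2*k (h(k, a) = 4 - (k + (k + a)) = 4 - (k + (a + k)) = 4 - (a + 2*k) = 4 + (-a - 2*k) = 4 - a - 2*k)
h(-1313, 2888)/(-9376059) = (4 - 1*2888 - 2*(-1313))/(-9376059) = (4 - 2888 + 2626)*(-1/9376059) = -258*(-1/9376059) = 86/3125353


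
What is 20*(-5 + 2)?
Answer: -60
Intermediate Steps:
20*(-5 + 2) = 20*(-3) = -60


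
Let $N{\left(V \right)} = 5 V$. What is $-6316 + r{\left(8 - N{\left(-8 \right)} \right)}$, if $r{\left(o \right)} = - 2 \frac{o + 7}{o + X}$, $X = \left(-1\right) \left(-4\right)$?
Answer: $- \frac{164271}{26} \approx -6318.1$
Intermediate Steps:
$X = 4$
$r{\left(o \right)} = - \frac{2 \left(7 + o\right)}{4 + o}$ ($r{\left(o \right)} = - 2 \frac{o + 7}{o + 4} = - 2 \frac{7 + o}{4 + o} = - \frac{2 \left(7 + o\right)}{4 + o}$)
$-6316 + r{\left(8 - N{\left(-8 \right)} \right)} = -6316 + \frac{2 \left(-7 - \left(8 - 5 \left(-8\right)\right)\right)}{4 - \left(-8 + 5 \left(-8\right)\right)} = -6316 + \frac{2 \left(-7 - \left(8 - -40\right)\right)}{4 + \left(8 - -40\right)} = -6316 + \frac{2 \left(-7 - \left(8 + 40\right)\right)}{4 + \left(8 + 40\right)} = -6316 + \frac{2 \left(-7 - 48\right)}{4 + 48} = -6316 + \frac{2 \left(-7 - 48\right)}{52} = -6316 + 2 \cdot \frac{1}{52} \left(-55\right) = -6316 - \frac{55}{26} = - \frac{164271}{26}$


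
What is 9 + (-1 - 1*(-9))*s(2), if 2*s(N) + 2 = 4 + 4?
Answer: 33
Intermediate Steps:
s(N) = 3 (s(N) = -1 + (4 + 4)/2 = -1 + (1/2)*8 = -1 + 4 = 3)
9 + (-1 - 1*(-9))*s(2) = 9 + (-1 - 1*(-9))*3 = 9 + (-1 + 9)*3 = 9 + 8*3 = 9 + 24 = 33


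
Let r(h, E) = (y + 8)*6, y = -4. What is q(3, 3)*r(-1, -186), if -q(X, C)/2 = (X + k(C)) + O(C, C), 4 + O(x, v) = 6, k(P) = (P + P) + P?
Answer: -672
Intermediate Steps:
k(P) = 3*P (k(P) = 2*P + P = 3*P)
O(x, v) = 2 (O(x, v) = -4 + 6 = 2)
r(h, E) = 24 (r(h, E) = (-4 + 8)*6 = 4*6 = 24)
q(X, C) = -4 - 6*C - 2*X (q(X, C) = -2*((X + 3*C) + 2) = -2*(2 + X + 3*C) = -4 - 6*C - 2*X)
q(3, 3)*r(-1, -186) = (-4 - 6*3 - 2*3)*24 = (-4 - 18 - 6)*24 = -28*24 = -672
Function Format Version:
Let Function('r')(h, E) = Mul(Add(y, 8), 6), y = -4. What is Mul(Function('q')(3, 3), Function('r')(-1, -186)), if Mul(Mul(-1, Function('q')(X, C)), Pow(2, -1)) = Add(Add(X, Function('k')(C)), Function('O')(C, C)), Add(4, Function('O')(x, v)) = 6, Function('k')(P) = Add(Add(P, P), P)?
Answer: -672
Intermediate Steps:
Function('k')(P) = Mul(3, P) (Function('k')(P) = Add(Mul(2, P), P) = Mul(3, P))
Function('O')(x, v) = 2 (Function('O')(x, v) = Add(-4, 6) = 2)
Function('r')(h, E) = 24 (Function('r')(h, E) = Mul(Add(-4, 8), 6) = Mul(4, 6) = 24)
Function('q')(X, C) = Add(-4, Mul(-6, C), Mul(-2, X)) (Function('q')(X, C) = Mul(-2, Add(Add(X, Mul(3, C)), 2)) = Mul(-2, Add(2, X, Mul(3, C))) = Add(-4, Mul(-6, C), Mul(-2, X)))
Mul(Function('q')(3, 3), Function('r')(-1, -186)) = Mul(Add(-4, Mul(-6, 3), Mul(-2, 3)), 24) = Mul(Add(-4, -18, -6), 24) = Mul(-28, 24) = -672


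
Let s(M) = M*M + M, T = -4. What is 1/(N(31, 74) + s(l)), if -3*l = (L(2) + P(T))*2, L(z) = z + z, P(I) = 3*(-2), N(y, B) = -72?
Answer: -9/620 ≈ -0.014516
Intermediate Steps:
P(I) = -6
L(z) = 2*z
l = 4/3 (l = -(2*2 - 6)*2/3 = -(4 - 6)*2/3 = -(-2)*2/3 = -⅓*(-4) = 4/3 ≈ 1.3333)
s(M) = M + M² (s(M) = M² + M = M + M²)
1/(N(31, 74) + s(l)) = 1/(-72 + 4*(1 + 4/3)/3) = 1/(-72 + (4/3)*(7/3)) = 1/(-72 + 28/9) = 1/(-620/9) = -9/620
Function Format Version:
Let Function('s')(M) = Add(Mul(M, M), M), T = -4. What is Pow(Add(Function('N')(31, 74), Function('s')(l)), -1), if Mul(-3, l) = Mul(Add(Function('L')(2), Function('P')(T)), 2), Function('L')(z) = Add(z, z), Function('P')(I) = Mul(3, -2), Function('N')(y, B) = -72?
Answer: Rational(-9, 620) ≈ -0.014516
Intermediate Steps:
Function('P')(I) = -6
Function('L')(z) = Mul(2, z)
l = Rational(4, 3) (l = Mul(Rational(-1, 3), Mul(Add(Mul(2, 2), -6), 2)) = Mul(Rational(-1, 3), Mul(Add(4, -6), 2)) = Mul(Rational(-1, 3), Mul(-2, 2)) = Mul(Rational(-1, 3), -4) = Rational(4, 3) ≈ 1.3333)
Function('s')(M) = Add(M, Pow(M, 2)) (Function('s')(M) = Add(Pow(M, 2), M) = Add(M, Pow(M, 2)))
Pow(Add(Function('N')(31, 74), Function('s')(l)), -1) = Pow(Add(-72, Mul(Rational(4, 3), Add(1, Rational(4, 3)))), -1) = Pow(Add(-72, Mul(Rational(4, 3), Rational(7, 3))), -1) = Pow(Add(-72, Rational(28, 9)), -1) = Pow(Rational(-620, 9), -1) = Rational(-9, 620)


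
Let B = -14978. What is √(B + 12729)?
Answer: I*√2249 ≈ 47.424*I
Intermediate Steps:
√(B + 12729) = √(-14978 + 12729) = √(-2249) = I*√2249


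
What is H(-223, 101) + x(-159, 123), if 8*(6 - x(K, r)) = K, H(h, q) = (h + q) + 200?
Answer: 831/8 ≈ 103.88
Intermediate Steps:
H(h, q) = 200 + h + q
x(K, r) = 6 - K/8
H(-223, 101) + x(-159, 123) = (200 - 223 + 101) + (6 - 1/8*(-159)) = 78 + (6 + 159/8) = 78 + 207/8 = 831/8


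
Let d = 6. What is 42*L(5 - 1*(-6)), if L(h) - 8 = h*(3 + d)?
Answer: 4494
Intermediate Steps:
L(h) = 8 + 9*h (L(h) = 8 + h*(3 + 6) = 8 + h*9 = 8 + 9*h)
42*L(5 - 1*(-6)) = 42*(8 + 9*(5 - 1*(-6))) = 42*(8 + 9*(5 + 6)) = 42*(8 + 9*11) = 42*(8 + 99) = 42*107 = 4494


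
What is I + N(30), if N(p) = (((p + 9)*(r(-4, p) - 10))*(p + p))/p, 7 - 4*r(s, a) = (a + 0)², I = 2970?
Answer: -30447/2 ≈ -15224.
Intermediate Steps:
r(s, a) = 7/4 - a²/4 (r(s, a) = 7/4 - (a + 0)²/4 = 7/4 - a²/4)
N(p) = 2*(9 + p)*(-33/4 - p²/4) (N(p) = (((p + 9)*((7/4 - p²/4) - 10))*(p + p))/p = (((9 + p)*(-33/4 - p²/4))*(2*p))/p = (2*p*(9 + p)*(-33/4 - p²/4))/p = 2*(9 + p)*(-33/4 - p²/4))
I + N(30) = 2970 + (-297/2 - 33/2*30 - 9/2*30² - ½*30³) = 2970 + (-297/2 - 495 - 9/2*900 - ½*27000) = 2970 + (-297/2 - 495 - 4050 - 13500) = 2970 - 36387/2 = -30447/2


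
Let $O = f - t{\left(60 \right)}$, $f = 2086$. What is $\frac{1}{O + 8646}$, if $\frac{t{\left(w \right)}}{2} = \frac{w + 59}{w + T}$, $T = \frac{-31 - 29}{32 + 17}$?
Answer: $\frac{1440}{15448249} \approx 9.3214 \cdot 10^{-5}$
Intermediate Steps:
$T = - \frac{60}{49} \approx -1.2245$
$t{\left(w \right)} = \frac{2 \left(59 + w\right)}{- \frac{60}{49} + w}$ ($t{\left(w \right)} = 2 \frac{w + 59}{w - \frac{60}{49}} = 2 \frac{59 + w}{- \frac{60}{49} + w} = \frac{2 \left(59 + w\right)}{- \frac{60}{49} + w}$)
$O = \frac{2998009}{1440}$ ($O = 2086 - \frac{98 \left(59 + 60\right)}{-60 + 49 \cdot 60} = 2086 - 98 \frac{1}{-60 + 2940} \cdot 119 = 2086 - 98 \cdot \frac{1}{2880} \cdot 119 = 2086 - \frac{5831}{1440} = \frac{2998009}{1440} \approx 2081.9$)
$\frac{1}{O + 8646} = \frac{1}{\frac{2998009}{1440} + 8646} = \frac{1}{\frac{15448249}{1440}} = \frac{1440}{15448249}$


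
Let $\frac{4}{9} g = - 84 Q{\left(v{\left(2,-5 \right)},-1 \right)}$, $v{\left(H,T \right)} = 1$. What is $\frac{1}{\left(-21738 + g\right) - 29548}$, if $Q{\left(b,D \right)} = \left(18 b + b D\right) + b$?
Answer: $- \frac{1}{54688} \approx -1.8286 \cdot 10^{-5}$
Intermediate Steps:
$Q{\left(b,D \right)} = 19 b + D b$ ($Q{\left(b,D \right)} = \left(18 b + D b\right) + b = 19 b + D b$)
$g = -3402$ ($g = \frac{9 \left(- 84 \cdot 1 \left(19 - 1\right)\right)}{4} = \frac{9 \left(- 84 \cdot 1 \cdot 18\right)}{4} = \frac{9 \left(\left(-84\right) 18\right)}{4} = \frac{9}{4} \left(-1512\right) = -3402$)
$\frac{1}{\left(-21738 + g\right) - 29548} = \frac{1}{\left(-21738 - 3402\right) - 29548} = \frac{1}{-25140 - 29548} = \frac{1}{-54688} = - \frac{1}{54688}$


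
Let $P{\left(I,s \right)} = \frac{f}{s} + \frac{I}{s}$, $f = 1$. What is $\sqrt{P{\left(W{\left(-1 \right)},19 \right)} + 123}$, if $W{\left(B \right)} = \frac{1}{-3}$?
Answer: $\frac{\sqrt{399741}}{57} \approx 11.092$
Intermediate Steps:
$W{\left(B \right)} = - \frac{1}{3}$
$P{\left(I,s \right)} = \frac{1}{s} + \frac{I}{s}$ ($P{\left(I,s \right)} = 1 \frac{1}{s} + \frac{I}{s} = \frac{1}{s} + \frac{I}{s}$)
$\sqrt{P{\left(W{\left(-1 \right)},19 \right)} + 123} = \sqrt{\frac{1 - \frac{1}{3}}{19} + 123} = \sqrt{\frac{1}{19} \cdot \frac{2}{3} + 123} = \sqrt{\frac{2}{57} + 123} = \sqrt{\frac{7013}{57}} = \frac{\sqrt{399741}}{57}$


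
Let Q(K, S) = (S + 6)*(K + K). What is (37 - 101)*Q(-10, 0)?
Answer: 7680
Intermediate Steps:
Q(K, S) = 2*K*(6 + S) (Q(K, S) = (6 + S)*(2*K) = 2*K*(6 + S))
(37 - 101)*Q(-10, 0) = (37 - 101)*(2*(-10)*(6 + 0)) = -128*(-10)*6 = -64*(-120) = 7680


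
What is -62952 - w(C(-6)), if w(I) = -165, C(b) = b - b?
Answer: -62787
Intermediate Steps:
C(b) = 0
-62952 - w(C(-6)) = -62952 - 1*(-165) = -62952 + 165 = -62787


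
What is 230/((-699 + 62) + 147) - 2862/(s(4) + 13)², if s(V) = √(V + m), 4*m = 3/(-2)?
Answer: -1201517/64827 + 44096*√58/64827 ≈ -13.354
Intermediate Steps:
m = -3/8 (m = (3/(-2))/4 = (3*(-½))/4 = (¼)*(-3/2) = -3/8 ≈ -0.37500)
s(V) = √(-3/8 + V) (s(V) = √(V - 3/8) = √(-3/8 + V))
230/((-699 + 62) + 147) - 2862/(s(4) + 13)² = 230/((-699 + 62) + 147) - 2862/(√(-6 + 16*4)/4 + 13)² = 230/(-637 + 147) - 2862/(√(-6 + 64)/4 + 13)² = 230/(-490) - 2862/(√58/4 + 13)² = 230*(-1/490) - 2862/(13 + √58/4)² = -23/49 - 2862/(13 + √58/4)²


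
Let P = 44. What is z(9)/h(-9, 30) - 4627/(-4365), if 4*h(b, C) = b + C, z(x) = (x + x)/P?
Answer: 382469/336105 ≈ 1.1379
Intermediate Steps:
z(x) = x/22 (z(x) = (x + x)/44 = (2*x)*(1/44) = x/22)
h(b, C) = C/4 + b/4 (h(b, C) = (b + C)/4 = (C + b)/4 = C/4 + b/4)
z(9)/h(-9, 30) - 4627/(-4365) = ((1/22)*9)/((¼)*30 + (¼)*(-9)) - 4627/(-4365) = 9/(22*(15/2 - 9/4)) - 4627*(-1/4365) = 9/(22*(21/4)) + 4627/4365 = (9/22)*(4/21) + 4627/4365 = 6/77 + 4627/4365 = 382469/336105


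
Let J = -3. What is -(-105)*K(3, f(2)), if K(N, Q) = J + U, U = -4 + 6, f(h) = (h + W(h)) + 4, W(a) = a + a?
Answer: -105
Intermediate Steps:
W(a) = 2*a
f(h) = 4 + 3*h (f(h) = (h + 2*h) + 4 = 3*h + 4 = 4 + 3*h)
U = 2
K(N, Q) = -1 (K(N, Q) = -3 + 2 = -1)
-(-105)*K(3, f(2)) = -(-105)*(-1) = -105*1 = -105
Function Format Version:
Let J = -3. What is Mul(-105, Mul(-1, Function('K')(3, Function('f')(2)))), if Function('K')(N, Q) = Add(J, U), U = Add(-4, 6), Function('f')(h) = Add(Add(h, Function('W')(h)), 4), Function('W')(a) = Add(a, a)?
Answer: -105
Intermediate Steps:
Function('W')(a) = Mul(2, a)
Function('f')(h) = Add(4, Mul(3, h)) (Function('f')(h) = Add(Add(h, Mul(2, h)), 4) = Add(Mul(3, h), 4) = Add(4, Mul(3, h)))
U = 2
Function('K')(N, Q) = -1 (Function('K')(N, Q) = Add(-3, 2) = -1)
Mul(-105, Mul(-1, Function('K')(3, Function('f')(2)))) = Mul(-105, Mul(-1, -1)) = Mul(-105, 1) = -105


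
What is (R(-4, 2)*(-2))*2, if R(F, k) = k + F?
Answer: 8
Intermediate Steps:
R(F, k) = F + k
(R(-4, 2)*(-2))*2 = ((-4 + 2)*(-2))*2 = -2*(-2)*2 = 4*2 = 8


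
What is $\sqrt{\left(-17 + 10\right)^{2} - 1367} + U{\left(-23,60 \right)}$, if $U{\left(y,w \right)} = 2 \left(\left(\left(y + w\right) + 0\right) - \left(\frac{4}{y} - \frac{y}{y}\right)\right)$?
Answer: $\frac{1756}{23} + i \sqrt{1318} \approx 76.348 + 36.304 i$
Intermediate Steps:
$U{\left(y,w \right)} = 2 - \frac{8}{y} + 2 w + 2 y$ ($U{\left(y,w \right)} = 2 \left(\left(\left(w + y\right) + 0\right) + \left(1 - \frac{4}{y}\right)\right) = 2 \left(\left(w + y\right) + \left(1 - \frac{4}{y}\right)\right) = 2 \left(1 + w + y - \frac{4}{y}\right) = 2 - \frac{8}{y} + 2 w + 2 y$)
$\sqrt{\left(-17 + 10\right)^{2} - 1367} + U{\left(-23,60 \right)} = \sqrt{\left(-17 + 10\right)^{2} - 1367} + \frac{2 \left(-4 - 23 \left(1 + 60 - 23\right)\right)}{-23} = \sqrt{\left(-7\right)^{2} - 1367} + 2 \left(- \frac{1}{23}\right) \left(-4 - 874\right) = \sqrt{49 - 1367} + 2 \left(- \frac{1}{23}\right) \left(-4 - 874\right) = \sqrt{-1318} + 2 \left(- \frac{1}{23}\right) \left(-878\right) = i \sqrt{1318} + \frac{1756}{23} = \frac{1756}{23} + i \sqrt{1318}$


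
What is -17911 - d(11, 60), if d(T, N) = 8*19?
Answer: -18063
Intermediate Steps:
d(T, N) = 152
-17911 - d(11, 60) = -17911 - 1*152 = -17911 - 152 = -18063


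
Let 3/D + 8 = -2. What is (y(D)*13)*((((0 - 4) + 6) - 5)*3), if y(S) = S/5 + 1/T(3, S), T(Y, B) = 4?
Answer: -2223/100 ≈ -22.230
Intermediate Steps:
D = -3/10 (D = 3/(-8 - 2) = 3/(-10) = 3*(-⅒) = -3/10 ≈ -0.30000)
y(S) = ¼ + S/5 (y(S) = S/5 + 1/4 = S*(⅕) + 1*(¼) = S/5 + ¼ = ¼ + S/5)
(y(D)*13)*((((0 - 4) + 6) - 5)*3) = ((¼ + (⅕)*(-3/10))*13)*((((0 - 4) + 6) - 5)*3) = ((¼ - 3/50)*13)*(((-4 + 6) - 5)*3) = ((19/100)*13)*((2 - 5)*3) = 247*(-3*3)/100 = (247/100)*(-9) = -2223/100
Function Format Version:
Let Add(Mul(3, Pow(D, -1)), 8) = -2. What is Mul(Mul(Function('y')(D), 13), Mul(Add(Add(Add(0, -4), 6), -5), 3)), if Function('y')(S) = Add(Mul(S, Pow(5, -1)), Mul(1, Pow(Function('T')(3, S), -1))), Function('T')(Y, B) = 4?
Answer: Rational(-2223, 100) ≈ -22.230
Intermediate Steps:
D = Rational(-3, 10) (D = Mul(3, Pow(Add(-8, -2), -1)) = Mul(3, Pow(-10, -1)) = Mul(3, Rational(-1, 10)) = Rational(-3, 10) ≈ -0.30000)
Function('y')(S) = Add(Rational(1, 4), Mul(Rational(1, 5), S)) (Function('y')(S) = Add(Mul(S, Pow(5, -1)), Mul(1, Pow(4, -1))) = Add(Mul(S, Rational(1, 5)), Mul(1, Rational(1, 4))) = Add(Mul(Rational(1, 5), S), Rational(1, 4)) = Add(Rational(1, 4), Mul(Rational(1, 5), S)))
Mul(Mul(Function('y')(D), 13), Mul(Add(Add(Add(0, -4), 6), -5), 3)) = Mul(Mul(Add(Rational(1, 4), Mul(Rational(1, 5), Rational(-3, 10))), 13), Mul(Add(Add(Add(0, -4), 6), -5), 3)) = Mul(Mul(Add(Rational(1, 4), Rational(-3, 50)), 13), Mul(Add(Add(-4, 6), -5), 3)) = Mul(Mul(Rational(19, 100), 13), Mul(Add(2, -5), 3)) = Mul(Rational(247, 100), Mul(-3, 3)) = Mul(Rational(247, 100), -9) = Rational(-2223, 100)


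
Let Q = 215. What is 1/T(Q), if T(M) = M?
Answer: 1/215 ≈ 0.0046512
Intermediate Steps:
1/T(Q) = 1/215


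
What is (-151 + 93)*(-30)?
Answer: 1740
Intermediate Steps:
(-151 + 93)*(-30) = -58*(-30) = 1740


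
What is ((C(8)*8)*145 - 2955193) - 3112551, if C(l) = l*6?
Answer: -6012064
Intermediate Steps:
C(l) = 6*l
((C(8)*8)*145 - 2955193) - 3112551 = (((6*8)*8)*145 - 2955193) - 3112551 = ((48*8)*145 - 2955193) - 3112551 = (384*145 - 2955193) - 3112551 = (55680 - 2955193) - 3112551 = -2899513 - 3112551 = -6012064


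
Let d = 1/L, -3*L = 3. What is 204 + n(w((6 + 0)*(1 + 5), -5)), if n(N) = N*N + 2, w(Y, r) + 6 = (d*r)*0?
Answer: 242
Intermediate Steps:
L = -1 (L = -⅓*3 = -1)
d = -1 (d = 1/(-1) = -1)
w(Y, r) = -6 (w(Y, r) = -6 - r*0 = -6 + 0 = -6)
n(N) = 2 + N² (n(N) = N² + 2 = 2 + N²)
204 + n(w((6 + 0)*(1 + 5), -5)) = 204 + (2 + (-6)²) = 204 + (2 + 36) = 204 + 38 = 242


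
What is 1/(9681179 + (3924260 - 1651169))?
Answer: 1/11954270 ≈ 8.3652e-8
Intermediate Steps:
1/(9681179 + (3924260 - 1651169)) = 1/(9681179 + 2273091) = 1/11954270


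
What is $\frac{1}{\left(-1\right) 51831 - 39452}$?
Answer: $- \frac{1}{91283} \approx -1.0955 \cdot 10^{-5}$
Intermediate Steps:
$\frac{1}{\left(-1\right) 51831 - 39452} = \frac{1}{-51831 - 39452} = \frac{1}{-91283} = - \frac{1}{91283}$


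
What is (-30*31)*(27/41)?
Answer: -25110/41 ≈ -612.44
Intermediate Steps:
(-30*31)*(27/41) = -25110/41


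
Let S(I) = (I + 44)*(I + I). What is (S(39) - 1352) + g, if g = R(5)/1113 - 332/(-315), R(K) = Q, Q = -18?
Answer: 85529116/16695 ≈ 5123.0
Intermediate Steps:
R(K) = -18
S(I) = 2*I*(44 + I) (S(I) = (44 + I)*(2*I) = 2*I*(44 + I))
g = 17326/16695 (g = -18/1113 - 332/(-315) = -18*1/1113 - 332*(-1/315) = -6/371 + 332/315 = 17326/16695 ≈ 1.0378)
(S(39) - 1352) + g = (2*39*(44 + 39) - 1352) + 17326/16695 = (2*39*83 - 1352) + 17326/16695 = (6474 - 1352) + 17326/16695 = 5122 + 17326/16695 = 85529116/16695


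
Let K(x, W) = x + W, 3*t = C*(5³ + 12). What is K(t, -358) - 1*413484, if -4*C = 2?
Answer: -2483189/6 ≈ -4.1387e+5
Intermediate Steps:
C = -½ (C = -¼*2 = -½ ≈ -0.50000)
t = -137/6 (t = (-(5³ + 12)/2)/3 = (-(125 + 12)/2)/3 = (-½*137)/3 = (⅓)*(-137/2) = -137/6 ≈ -22.833)
K(x, W) = W + x
K(t, -358) - 1*413484 = (-358 - 137/6) - 1*413484 = -2285/6 - 413484 = -2483189/6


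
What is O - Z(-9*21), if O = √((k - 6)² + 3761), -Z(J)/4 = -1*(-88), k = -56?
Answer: 352 + 39*√5 ≈ 439.21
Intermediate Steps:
Z(J) = -352 (Z(J) = -(-4)*(-88) = -4*88 = -352)
O = 39*√5 (O = √((-56 - 6)² + 3761) = √((-62)² + 3761) = √(3844 + 3761) = √7605 = 39*√5 ≈ 87.207)
O - Z(-9*21) = 39*√5 - 1*(-352) = 39*√5 + 352 = 352 + 39*√5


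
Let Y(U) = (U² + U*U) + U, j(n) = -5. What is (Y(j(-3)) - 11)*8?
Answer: 272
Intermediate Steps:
Y(U) = U + 2*U² (Y(U) = (U² + U²) + U = 2*U² + U = U + 2*U²)
(Y(j(-3)) - 11)*8 = (-5*(1 + 2*(-5)) - 11)*8 = (-5*(1 - 10) - 11)*8 = (-5*(-9) - 11)*8 = (45 - 11)*8 = 34*8 = 272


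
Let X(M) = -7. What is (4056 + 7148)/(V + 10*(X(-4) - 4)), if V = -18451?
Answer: -11204/18561 ≈ -0.60363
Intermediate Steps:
(4056 + 7148)/(V + 10*(X(-4) - 4)) = (4056 + 7148)/(-18451 + 10*(-7 - 4)) = 11204/(-18451 + 10*(-11)) = 11204/(-18451 - 110) = 11204/(-18561) = 11204*(-1/18561) = -11204/18561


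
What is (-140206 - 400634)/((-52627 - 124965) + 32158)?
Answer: 90140/24239 ≈ 3.7188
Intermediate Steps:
(-140206 - 400634)/((-52627 - 124965) + 32158) = -540840/(-177592 + 32158) = -540840/(-145434) = -540840*(-1/145434) = 90140/24239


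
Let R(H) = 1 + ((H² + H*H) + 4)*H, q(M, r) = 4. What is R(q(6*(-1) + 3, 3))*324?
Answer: 46980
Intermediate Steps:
R(H) = 1 + H*(4 + 2*H²) (R(H) = 1 + ((H² + H²) + 4)*H = 1 + (2*H² + 4)*H = 1 + (4 + 2*H²)*H = 1 + H*(4 + 2*H²))
R(q(6*(-1) + 3, 3))*324 = (1 + 2*4³ + 4*4)*324 = (1 + 2*64 + 16)*324 = (1 + 128 + 16)*324 = 145*324 = 46980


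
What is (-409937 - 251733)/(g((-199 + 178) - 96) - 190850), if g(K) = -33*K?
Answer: 661670/186989 ≈ 3.5386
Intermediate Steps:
(-409937 - 251733)/(g((-199 + 178) - 96) - 190850) = (-409937 - 251733)/(-33*((-199 + 178) - 96) - 190850) = -661670/(-33*(-21 - 96) - 190850) = -661670/(-33*(-117) - 190850) = -661670/(3861 - 190850) = -661670/(-186989) = -661670*(-1/186989) = 661670/186989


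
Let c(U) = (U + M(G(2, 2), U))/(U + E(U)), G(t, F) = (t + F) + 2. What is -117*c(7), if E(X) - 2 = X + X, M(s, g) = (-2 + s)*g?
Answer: -4095/23 ≈ -178.04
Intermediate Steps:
G(t, F) = 2 + F + t (G(t, F) = (F + t) + 2 = 2 + F + t)
M(s, g) = g*(-2 + s)
E(X) = 2 + 2*X (E(X) = 2 + (X + X) = 2 + 2*X)
c(U) = 5*U/(2 + 3*U) (c(U) = (U + U*(-2 + (2 + 2 + 2)))/(U + (2 + 2*U)) = (U + U*(-2 + 6))/(2 + 3*U) = (U + U*4)/(2 + 3*U) = (U + 4*U)/(2 + 3*U) = (5*U)/(2 + 3*U) = 5*U/(2 + 3*U))
-117*c(7) = -585*7/(2 + 3*7) = -585*7/(2 + 21) = -585*7/23 = -117*35/23 = -4095/23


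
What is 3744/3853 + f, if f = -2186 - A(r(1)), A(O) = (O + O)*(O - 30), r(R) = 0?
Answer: -8418914/3853 ≈ -2185.0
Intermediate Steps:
A(O) = 2*O*(-30 + O) (A(O) = (2*O)*(-30 + O) = 2*O*(-30 + O))
f = -2186 (f = -2186 - 2*0*(-30 + 0) = -2186 - 2*0*(-30) = -2186 - 1*0 = -2186 + 0 = -2186)
3744/3853 + f = 3744/3853 - 2186 = -8418914/3853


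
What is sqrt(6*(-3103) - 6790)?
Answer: 8*I*sqrt(397) ≈ 159.4*I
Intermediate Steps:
sqrt(6*(-3103) - 6790) = sqrt(-18618 - 6790) = sqrt(-25408) = 8*I*sqrt(397)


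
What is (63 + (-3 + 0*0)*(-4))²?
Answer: 5625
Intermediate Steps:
(63 + (-3 + 0*0)*(-4))² = (63 + (-3 + 0)*(-4))² = (63 - 3*(-4))² = (63 + 12)² = 75² = 5625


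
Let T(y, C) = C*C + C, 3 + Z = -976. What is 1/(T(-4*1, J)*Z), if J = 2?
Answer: -1/5874 ≈ -0.00017024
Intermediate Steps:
Z = -979 (Z = -3 - 976 = -979)
T(y, C) = C + C² (T(y, C) = C² + C = C + C²)
1/(T(-4*1, J)*Z) = 1/((2*(1 + 2))*(-979)) = 1/((2*3)*(-979)) = 1/(6*(-979)) = 1/(-5874) = -1/5874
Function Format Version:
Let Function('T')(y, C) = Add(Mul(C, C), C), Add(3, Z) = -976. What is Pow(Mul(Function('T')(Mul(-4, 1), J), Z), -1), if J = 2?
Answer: Rational(-1, 5874) ≈ -0.00017024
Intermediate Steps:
Z = -979 (Z = Add(-3, -976) = -979)
Function('T')(y, C) = Add(C, Pow(C, 2)) (Function('T')(y, C) = Add(Pow(C, 2), C) = Add(C, Pow(C, 2)))
Pow(Mul(Function('T')(Mul(-4, 1), J), Z), -1) = Pow(Mul(Mul(2, Add(1, 2)), -979), -1) = Pow(Mul(Mul(2, 3), -979), -1) = Pow(Mul(6, -979), -1) = Pow(-5874, -1) = Rational(-1, 5874)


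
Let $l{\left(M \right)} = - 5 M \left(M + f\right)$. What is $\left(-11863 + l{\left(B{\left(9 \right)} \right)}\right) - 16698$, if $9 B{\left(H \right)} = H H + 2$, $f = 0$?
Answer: $- \frac{2347886}{81} \approx -28986.0$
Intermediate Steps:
$B{\left(H \right)} = \frac{2}{9} + \frac{H^{2}}{9}$ ($B{\left(H \right)} = \frac{H H + 2}{9} = \frac{H^{2} + 2}{9} = \frac{2 + H^{2}}{9} = \frac{2}{9} + \frac{H^{2}}{9}$)
$l{\left(M \right)} = - 5 M^{2}$ ($l{\left(M \right)} = - 5 M \left(M + 0\right) = - 5 M M = - 5 M^{2}$)
$\left(-11863 + l{\left(B{\left(9 \right)} \right)}\right) - 16698 = \left(-11863 - 5 \left(\frac{2}{9} + \frac{9^{2}}{9}\right)^{2}\right) - 16698 = \left(-11863 - 5 \left(\frac{2}{9} + \frac{1}{9} \cdot 81\right)^{2}\right) - 16698 = \left(-11863 - 5 \left(\frac{2}{9} + 9\right)^{2}\right) - 16698 = \left(-11863 - 5 \left(\frac{83}{9}\right)^{2}\right) - 16698 = \left(-11863 - \frac{34445}{81}\right) - 16698 = - \frac{995348}{81} - 16698 = - \frac{2347886}{81}$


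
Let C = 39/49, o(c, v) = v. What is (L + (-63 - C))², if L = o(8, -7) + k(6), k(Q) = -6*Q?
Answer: 27384289/2401 ≈ 11405.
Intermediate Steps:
C = 39/49 (C = 39*(1/49) = 39/49 ≈ 0.79592)
L = -43 (L = -7 - 6*6 = -7 - 36 = -43)
(L + (-63 - C))² = (-43 + (-63 - 1*39/49))² = (-43 + (-63 - 39/49))² = (-43 - 3126/49)² = (-5233/49)² = 27384289/2401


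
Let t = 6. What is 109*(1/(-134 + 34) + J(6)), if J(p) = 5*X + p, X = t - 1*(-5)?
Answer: 664791/100 ≈ 6647.9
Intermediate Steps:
X = 11 (X = 6 - 1*(-5) = 6 + 5 = 11)
J(p) = 55 + p (J(p) = 5*11 + p = 55 + p)
109*(1/(-134 + 34) + J(6)) = 109*(1/(-134 + 34) + (55 + 6)) = 109*(1/(-100) + 61) = 109*(-1/100 + 61) = 109*(6099/100) = 664791/100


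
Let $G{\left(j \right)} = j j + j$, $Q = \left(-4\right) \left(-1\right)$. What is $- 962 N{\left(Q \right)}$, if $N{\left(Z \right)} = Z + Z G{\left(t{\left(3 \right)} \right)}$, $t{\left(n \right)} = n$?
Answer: $-50024$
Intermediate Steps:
$Q = 4$
$G{\left(j \right)} = j + j^{2}$ ($G{\left(j \right)} = j^{2} + j = j + j^{2}$)
$N{\left(Z \right)} = 13 Z$ ($N{\left(Z \right)} = Z + Z 3 \left(1 + 3\right) = Z + Z 3 \cdot 4 = Z + Z 12 = Z + 12 Z = 13 Z$)
$- 962 N{\left(Q \right)} = - 962 \cdot 13 \cdot 4 = \left(-962\right) 52 = -50024$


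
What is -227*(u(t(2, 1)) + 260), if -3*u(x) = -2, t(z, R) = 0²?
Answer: -177514/3 ≈ -59171.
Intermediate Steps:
t(z, R) = 0
u(x) = ⅔ (u(x) = -⅓*(-2) = ⅔)
-227*(u(t(2, 1)) + 260) = -227*(⅔ + 260) = -227*782/3 = -177514/3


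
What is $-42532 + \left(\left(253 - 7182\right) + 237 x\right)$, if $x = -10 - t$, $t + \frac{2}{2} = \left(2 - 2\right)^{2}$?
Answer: $-51594$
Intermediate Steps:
$t = -1$ ($t = -1 + \left(2 - 2\right)^{2} = -1 + 0^{2} = -1 + 0 = -1$)
$x = -9$ ($x = -10 - -1 = -10 + 1 = -9$)
$-42532 + \left(\left(253 - 7182\right) + 237 x\right) = -42532 + \left(\left(253 - 7182\right) + 237 \left(-9\right)\right) = -42532 - 9062 = -51594$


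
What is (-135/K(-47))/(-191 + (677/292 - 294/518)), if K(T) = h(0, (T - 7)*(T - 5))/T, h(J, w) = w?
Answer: -634735/53160822 ≈ -0.011940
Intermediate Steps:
K(T) = (-7 + T)*(-5 + T)/T (K(T) = ((T - 7)*(T - 5))/T = ((-7 + T)*(-5 + T))/T = (-7 + T)*(-5 + T)/T)
(-135/K(-47))/(-191 + (677/292 - 294/518)) = (-135/(-12 - 47 + 35/(-47)))/(-191 + (677/292 - 294/518)) = (-135/(-12 - 47 + 35*(-1/47)))/(-191 + (677*(1/292) - 294*1/518)) = (-135/(-12 - 47 - 35/47))/(-191 + (677/292 - 21/37)) = (-135/(-2808/47))/(-191 + 18917/10804) = (-135*(-47/2808))/(-2044647/10804) = -10804/2044647*235/104 = -634735/53160822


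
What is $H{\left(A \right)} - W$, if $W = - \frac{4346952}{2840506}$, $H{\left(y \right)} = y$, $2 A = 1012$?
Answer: $\frac{720821494}{1420253} \approx 507.53$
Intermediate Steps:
$A = 506$ ($A = \frac{1}{2} \cdot 1012 = 506$)
$W = - \frac{2173476}{1420253}$ ($W = \left(-4346952\right) \frac{1}{2840506} = - \frac{2173476}{1420253} \approx -1.5303$)
$H{\left(A \right)} - W = 506 - - \frac{2173476}{1420253} = 506 + \frac{2173476}{1420253} = \frac{720821494}{1420253}$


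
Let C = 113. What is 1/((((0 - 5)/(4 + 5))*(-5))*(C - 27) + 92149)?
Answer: 9/831491 ≈ 1.0824e-5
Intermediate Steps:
1/((((0 - 5)/(4 + 5))*(-5))*(C - 27) + 92149) = 1/((((0 - 5)/(4 + 5))*(-5))*(113 - 27) + 92149) = 1/((-5/9*(-5))*86 + 92149) = 1/((-5*⅑*(-5))*86 + 92149) = 1/(-5/9*(-5)*86 + 92149) = 1/((25/9)*86 + 92149) = 1/(2150/9 + 92149) = 1/(831491/9) = 9/831491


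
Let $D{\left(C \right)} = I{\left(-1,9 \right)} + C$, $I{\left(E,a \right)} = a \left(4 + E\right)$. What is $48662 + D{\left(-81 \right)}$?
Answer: $48608$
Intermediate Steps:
$D{\left(C \right)} = 27 + C$ ($D{\left(C \right)} = 9 \left(4 - 1\right) + C = 9 \cdot 3 + C = 27 + C$)
$48662 + D{\left(-81 \right)} = 48662 + \left(27 - 81\right) = 48662 - 54 = 48608$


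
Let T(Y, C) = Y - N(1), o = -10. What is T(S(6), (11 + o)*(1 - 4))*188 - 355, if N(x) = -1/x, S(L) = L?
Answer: 961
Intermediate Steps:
T(Y, C) = 1 + Y (T(Y, C) = Y - (-1)/1 = Y - (-1) = Y - 1*(-1) = Y + 1 = 1 + Y)
T(S(6), (11 + o)*(1 - 4))*188 - 355 = (1 + 6)*188 - 355 = 7*188 - 355 = 1316 - 355 = 961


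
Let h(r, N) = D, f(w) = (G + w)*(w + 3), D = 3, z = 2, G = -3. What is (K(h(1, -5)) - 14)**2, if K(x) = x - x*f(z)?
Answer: 16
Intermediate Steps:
f(w) = (-3 + w)*(3 + w) (f(w) = (-3 + w)*(w + 3) = (-3 + w)*(3 + w))
h(r, N) = 3
K(x) = 6*x (K(x) = x - x*(-9 + 2**2) = x - x*(-9 + 4) = x - x*(-5) = x - (-5)*x = x + 5*x = 6*x)
(K(h(1, -5)) - 14)**2 = (6*3 - 14)**2 = (18 - 14)**2 = 4**2 = 16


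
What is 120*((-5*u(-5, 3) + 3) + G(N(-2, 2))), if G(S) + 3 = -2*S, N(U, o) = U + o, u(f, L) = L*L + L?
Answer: -7200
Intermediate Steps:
u(f, L) = L + L**2 (u(f, L) = L**2 + L = L + L**2)
G(S) = -3 - 2*S
120*((-5*u(-5, 3) + 3) + G(N(-2, 2))) = 120*((-15*(1 + 3) + 3) + (-3 - 2*(-2 + 2))) = 120*((-15*4 + 3) + (-3 - 2*0)) = 120*((-5*12 + 3) + (-3 + 0)) = 120*((-60 + 3) - 3) = 120*(-57 - 3) = 120*(-60) = -7200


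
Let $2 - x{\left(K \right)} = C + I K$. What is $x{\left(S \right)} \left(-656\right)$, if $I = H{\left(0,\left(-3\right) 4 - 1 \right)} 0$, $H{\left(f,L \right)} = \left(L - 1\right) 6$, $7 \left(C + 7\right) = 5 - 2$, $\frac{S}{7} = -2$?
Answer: $- \frac{39360}{7} \approx -5622.9$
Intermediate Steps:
$S = -14$ ($S = 7 \left(-2\right) = -14$)
$C = - \frac{46}{7}$ ($C = -7 + \frac{5 - 2}{7} = -7 + \frac{1}{7} \cdot 3 = -7 + \frac{3}{7} = - \frac{46}{7} \approx -6.5714$)
$H{\left(f,L \right)} = -6 + 6 L$ ($H{\left(f,L \right)} = \left(-1 + L\right) 6 = -6 + 6 L$)
$I = 0$ ($I = \left(-6 + 6 \left(\left(-3\right) 4 - 1\right)\right) 0 = \left(-6 + 6 \left(-12 - 1\right)\right) 0 = \left(-6 + 6 \left(-13\right)\right) 0 = \left(-6 - 78\right) 0 = \left(-84\right) 0 = 0$)
$x{\left(K \right)} = \frac{60}{7}$ ($x{\left(K \right)} = 2 - \left(- \frac{46}{7} + 0 K\right) = 2 - \left(- \frac{46}{7} + 0\right) = 2 - - \frac{46}{7} = 2 + \frac{46}{7} = \frac{60}{7}$)
$x{\left(S \right)} \left(-656\right) = \frac{60}{7} \left(-656\right) = - \frac{39360}{7}$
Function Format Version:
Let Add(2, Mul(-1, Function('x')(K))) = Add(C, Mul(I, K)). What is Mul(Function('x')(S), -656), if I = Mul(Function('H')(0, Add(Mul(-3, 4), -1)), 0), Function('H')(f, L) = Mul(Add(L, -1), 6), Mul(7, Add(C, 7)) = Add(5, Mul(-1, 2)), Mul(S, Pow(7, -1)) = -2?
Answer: Rational(-39360, 7) ≈ -5622.9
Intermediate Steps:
S = -14 (S = Mul(7, -2) = -14)
C = Rational(-46, 7) (C = Add(-7, Mul(Rational(1, 7), Add(5, Mul(-1, 2)))) = Add(-7, Mul(Rational(1, 7), Add(5, -2))) = Add(-7, Mul(Rational(1, 7), 3)) = Add(-7, Rational(3, 7)) = Rational(-46, 7) ≈ -6.5714)
Function('H')(f, L) = Add(-6, Mul(6, L)) (Function('H')(f, L) = Mul(Add(-1, L), 6) = Add(-6, Mul(6, L)))
I = 0 (I = Mul(Add(-6, Mul(6, Add(Mul(-3, 4), -1))), 0) = Mul(Add(-6, Mul(6, Add(-12, -1))), 0) = Mul(Add(-6, Mul(6, -13)), 0) = Mul(Add(-6, -78), 0) = Mul(-84, 0) = 0)
Function('x')(K) = Rational(60, 7) (Function('x')(K) = Add(2, Mul(-1, Add(Rational(-46, 7), Mul(0, K)))) = Add(2, Mul(-1, Add(Rational(-46, 7), 0))) = Add(2, Mul(-1, Rational(-46, 7))) = Add(2, Rational(46, 7)) = Rational(60, 7))
Mul(Function('x')(S), -656) = Mul(Rational(60, 7), -656) = Rational(-39360, 7)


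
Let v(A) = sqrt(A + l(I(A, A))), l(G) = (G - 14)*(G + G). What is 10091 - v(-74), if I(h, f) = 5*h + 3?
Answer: 10091 - 2*sqrt(69895) ≈ 9562.3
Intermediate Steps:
I(h, f) = 3 + 5*h
l(G) = 2*G*(-14 + G) (l(G) = (-14 + G)*(2*G) = 2*G*(-14 + G))
v(A) = sqrt(A + 2*(-11 + 5*A)*(3 + 5*A)) (v(A) = sqrt(A + 2*(3 + 5*A)*(-14 + (3 + 5*A))) = sqrt(A + 2*(3 + 5*A)*(-11 + 5*A)) = sqrt(A + 2*(-11 + 5*A)*(3 + 5*A)))
10091 - v(-74) = 10091 - sqrt(-66 - 79*(-74) + 50*(-74)**2) = 10091 - sqrt(-66 + 5846 + 50*5476) = 10091 - sqrt(-66 + 5846 + 273800) = 10091 - sqrt(279580) = 10091 - 2*sqrt(69895)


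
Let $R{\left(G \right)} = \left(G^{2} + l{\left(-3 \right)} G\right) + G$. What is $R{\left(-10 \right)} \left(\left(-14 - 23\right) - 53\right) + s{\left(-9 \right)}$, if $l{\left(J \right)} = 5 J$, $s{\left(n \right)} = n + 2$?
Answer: $-21607$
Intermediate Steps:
$s{\left(n \right)} = 2 + n$
$R{\left(G \right)} = G^{2} - 14 G$ ($R{\left(G \right)} = \left(G^{2} + 5 \left(-3\right) G\right) + G = \left(G^{2} - 15 G\right) + G = G^{2} - 14 G$)
$R{\left(-10 \right)} \left(\left(-14 - 23\right) - 53\right) + s{\left(-9 \right)} = - 10 \left(-14 - 10\right) \left(\left(-14 - 23\right) - 53\right) + \left(2 - 9\right) = \left(-10\right) \left(-24\right) \left(-37 - 53\right) - 7 = 240 \left(-90\right) - 7 = -21600 - 7 = -21607$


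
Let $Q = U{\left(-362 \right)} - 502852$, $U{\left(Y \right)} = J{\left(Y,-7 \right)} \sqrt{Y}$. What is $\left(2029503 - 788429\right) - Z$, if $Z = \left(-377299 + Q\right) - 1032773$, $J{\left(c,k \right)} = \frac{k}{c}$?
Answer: $3153998 - \frac{7 i \sqrt{362}}{362} \approx 3.154 \cdot 10^{6} - 0.36791 i$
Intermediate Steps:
$U{\left(Y \right)} = - \frac{7}{\sqrt{Y}}$ ($U{\left(Y \right)} = - \frac{7}{Y} \sqrt{Y} = - \frac{7}{\sqrt{Y}}$)
$Q = -502852 + \frac{7 i \sqrt{362}}{362}$ ($Q = - \frac{7}{i \sqrt{362}} - 502852 = - 7 \left(- \frac{i \sqrt{362}}{362}\right) - 502852 = \frac{7 i \sqrt{362}}{362} - 502852 = -502852 + \frac{7 i \sqrt{362}}{362} \approx -5.0285 \cdot 10^{5} + 0.36791 i$)
$Z = -1912924 + \frac{7 i \sqrt{362}}{362}$ ($Z = \left(-377299 - \left(502852 - \frac{7 i \sqrt{362}}{362}\right)\right) - 1032773 = \left(-880151 + \frac{7 i \sqrt{362}}{362}\right) - 1032773 = -1912924 + \frac{7 i \sqrt{362}}{362} \approx -1.9129 \cdot 10^{6} + 0.36791 i$)
$\left(2029503 - 788429\right) - Z = \left(2029503 - 788429\right) - \left(-1912924 + \frac{7 i \sqrt{362}}{362}\right) = 1241074 + \left(1912924 - \frac{7 i \sqrt{362}}{362}\right) = 3153998 - \frac{7 i \sqrt{362}}{362}$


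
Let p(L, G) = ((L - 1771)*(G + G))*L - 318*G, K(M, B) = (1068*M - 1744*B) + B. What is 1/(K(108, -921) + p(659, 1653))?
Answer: -1/2421468255 ≈ -4.1297e-10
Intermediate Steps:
K(M, B) = -1743*B + 1068*M (K(M, B) = (-1744*B + 1068*M) + B = -1743*B + 1068*M)
p(L, G) = -318*G + 2*G*L*(-1771 + L) (p(L, G) = ((-1771 + L)*(2*G))*L - 318*G = (2*G*(-1771 + L))*L - 318*G = 2*G*L*(-1771 + L) - 318*G = -318*G + 2*G*L*(-1771 + L))
1/(K(108, -921) + p(659, 1653)) = 1/((-1743*(-921) + 1068*108) + 2*1653*(-159 + 659² - 1771*659)) = 1/((1605303 + 115344) + 2*1653*(-159 + 434281 - 1167089)) = 1/(1720647 + 2*1653*(-732967)) = 1/(1720647 - 2423188902) = 1/(-2421468255) = -1/2421468255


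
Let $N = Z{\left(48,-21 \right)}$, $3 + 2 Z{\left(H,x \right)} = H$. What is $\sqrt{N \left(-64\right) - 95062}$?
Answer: $i \sqrt{96502} \approx 310.65 i$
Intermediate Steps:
$Z{\left(H,x \right)} = - \frac{3}{2} + \frac{H}{2}$
$N = \frac{45}{2}$ ($N = - \frac{3}{2} + \frac{1}{2} \cdot 48 = - \frac{3}{2} + 24 = \frac{45}{2} \approx 22.5$)
$\sqrt{N \left(-64\right) - 95062} = \sqrt{\frac{45}{2} \left(-64\right) - 95062} = \sqrt{-1440 - 95062} = \sqrt{-96502} = i \sqrt{96502}$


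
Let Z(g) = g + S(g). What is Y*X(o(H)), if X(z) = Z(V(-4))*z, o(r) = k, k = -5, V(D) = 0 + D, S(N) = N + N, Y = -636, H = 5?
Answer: -38160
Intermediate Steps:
S(N) = 2*N
V(D) = D
Z(g) = 3*g (Z(g) = g + 2*g = 3*g)
o(r) = -5
X(z) = -12*z (X(z) = (3*(-4))*z = -12*z)
Y*X(o(H)) = -(-7632)*(-5) = -636*60 = -38160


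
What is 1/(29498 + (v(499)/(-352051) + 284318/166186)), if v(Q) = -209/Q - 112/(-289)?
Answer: 4218600596451773/124447497753880115662 ≈ 3.3899e-5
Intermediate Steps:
v(Q) = 112/289 - 209/Q (v(Q) = -209/Q - 112*(-1/289) = -209/Q + 112/289 = 112/289 - 209/Q)
1/(29498 + (v(499)/(-352051) + 284318/166186)) = 1/(29498 + ((112/289 - 209/499)/(-352051) + 284318/166186)) = 1/(29498 + ((112/289 - 209*1/499)*(-1/352051) + 284318*(1/166186))) = 1/(29498 + ((112/289 - 209/499)*(-1/352051) + 142159/83093)) = 1/(29498 + (-4513/144211*(-1/352051) + 142159/83093)) = 1/(29498 + (4513/50769626761 + 142159/83093)) = 1/(29498 + 7217359745715708/4218600596451773) = 1/(124447497753880115662/4218600596451773) = 4218600596451773/124447497753880115662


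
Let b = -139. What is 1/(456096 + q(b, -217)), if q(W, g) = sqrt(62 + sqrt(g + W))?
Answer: 1/(456096 + sqrt(2)*sqrt(31 + I*sqrt(89))) ≈ 2.1925e-6 - 6.0e-12*I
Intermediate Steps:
q(W, g) = sqrt(62 + sqrt(W + g))
1/(456096 + q(b, -217)) = 1/(456096 + sqrt(62 + sqrt(-139 - 217))) = 1/(456096 + sqrt(62 + sqrt(-356))) = 1/(456096 + sqrt(62 + 2*I*sqrt(89)))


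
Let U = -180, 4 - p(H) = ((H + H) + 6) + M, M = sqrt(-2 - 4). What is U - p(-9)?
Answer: -196 + I*sqrt(6) ≈ -196.0 + 2.4495*I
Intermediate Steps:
M = I*sqrt(6) (M = sqrt(-6) = I*sqrt(6) ≈ 2.4495*I)
p(H) = -2 - 2*H - I*sqrt(6) (p(H) = 4 - (((H + H) + 6) + I*sqrt(6)) = 4 - ((2*H + 6) + I*sqrt(6)) = 4 - ((6 + 2*H) + I*sqrt(6)) = 4 - (6 + 2*H + I*sqrt(6)) = 4 + (-6 - 2*H - I*sqrt(6)) = -2 - 2*H - I*sqrt(6))
U - p(-9) = -180 - (-2 - 2*(-9) - I*sqrt(6)) = -180 - (-2 + 18 - I*sqrt(6)) = -180 - (16 - I*sqrt(6)) = -180 + (-16 + I*sqrt(6)) = -196 + I*sqrt(6)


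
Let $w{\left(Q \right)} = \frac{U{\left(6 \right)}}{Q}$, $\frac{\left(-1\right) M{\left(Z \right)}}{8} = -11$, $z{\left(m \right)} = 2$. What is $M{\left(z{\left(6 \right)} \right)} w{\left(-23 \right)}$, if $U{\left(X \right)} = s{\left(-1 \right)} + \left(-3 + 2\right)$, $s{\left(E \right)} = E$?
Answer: $\frac{176}{23} \approx 7.6522$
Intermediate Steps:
$M{\left(Z \right)} = 88$ ($M{\left(Z \right)} = \left(-8\right) \left(-11\right) = 88$)
$U{\left(X \right)} = -2$ ($U{\left(X \right)} = -1 + \left(-3 + 2\right) = -1 - 1 = -2$)
$w{\left(Q \right)} = - \frac{2}{Q}$
$M{\left(z{\left(6 \right)} \right)} w{\left(-23 \right)} = 88 \left(- \frac{2}{-23}\right) = 88 \left(\left(-2\right) \left(- \frac{1}{23}\right)\right) = 88 \cdot \frac{2}{23} = \frac{176}{23}$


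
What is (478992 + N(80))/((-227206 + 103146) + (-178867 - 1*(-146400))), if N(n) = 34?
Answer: -479026/156527 ≈ -3.0603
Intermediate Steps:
(478992 + N(80))/((-227206 + 103146) + (-178867 - 1*(-146400))) = (478992 + 34)/((-227206 + 103146) + (-178867 - 1*(-146400))) = 479026/(-124060 + (-178867 + 146400)) = 479026/(-124060 - 32467) = 479026/(-156527) = 479026*(-1/156527) = -479026/156527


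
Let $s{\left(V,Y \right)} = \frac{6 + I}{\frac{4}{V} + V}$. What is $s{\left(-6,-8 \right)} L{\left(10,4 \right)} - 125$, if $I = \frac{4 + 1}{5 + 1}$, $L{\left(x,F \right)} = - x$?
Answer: $- \frac{459}{4} \approx -114.75$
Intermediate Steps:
$I = \frac{5}{6} \approx 0.83333$
$s{\left(V,Y \right)} = \frac{41}{6 \left(V + \frac{4}{V}\right)}$ ($s{\left(V,Y \right)} = \frac{6 + \frac{5}{6}}{\frac{4}{V} + V} = \frac{41}{6 \left(V + \frac{4}{V}\right)}$)
$s{\left(-6,-8 \right)} L{\left(10,4 \right)} - 125 = \frac{41}{6} \left(-6\right) \frac{1}{4 + \left(-6\right)^{2}} \left(\left(-1\right) 10\right) - 125 = \frac{41}{6} \left(-6\right) \frac{1}{4 + 36} \left(-10\right) - 125 = \frac{41}{6} \left(-6\right) \frac{1}{40} \left(-10\right) - 125 = \left(- \frac{41}{40}\right) \left(-10\right) - 125 = \frac{41}{4} - 125 = - \frac{459}{4}$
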